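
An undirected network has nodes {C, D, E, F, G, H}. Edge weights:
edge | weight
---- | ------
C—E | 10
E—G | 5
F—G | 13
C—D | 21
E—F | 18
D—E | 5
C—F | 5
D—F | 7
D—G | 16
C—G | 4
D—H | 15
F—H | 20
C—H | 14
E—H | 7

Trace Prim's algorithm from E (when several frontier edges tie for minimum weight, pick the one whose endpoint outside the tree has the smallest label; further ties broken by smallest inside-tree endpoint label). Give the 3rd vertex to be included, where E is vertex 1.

G

Grow the tree from E using Prim:
Step 1: frontier [D—E 5, E—G 5, E—H 7, C—E 10, E—F 18] → take D—E (5); add D.
Step 2: frontier [D—F 7, D—H 15, D—G 16, C—D 21, E—G 5, E—H 7, C—E 10, E—F 18] → take E—G (5); add G.
Step 3: frontier [D—F 7, D—H 15, C—D 21, E—H 7, C—E 10, E—F 18, C—G 4, F—G 13] → take C—G (4); add C.
Step 4: frontier [C—F 5, C—H 14, D—F 7, D—H 15, E—H 7, E—F 18, F—G 13] → take C—F (5); add F.
Step 5: frontier [C—H 14, D—H 15, E—H 7, F—H 20] → take E—H (7); add H.
Vertex order: E, D, G, C, F, H. The 3rd vertex is G.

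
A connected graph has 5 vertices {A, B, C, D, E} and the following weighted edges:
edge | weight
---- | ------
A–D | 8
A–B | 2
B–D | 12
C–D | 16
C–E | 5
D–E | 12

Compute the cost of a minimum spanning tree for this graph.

27

Prim, starting at E.
Step 1: frontier [C–E 5, D–E 12] → take C–E (5); add C.
Step 2: frontier [C–D 16, D–E 12] → take D–E (12); add D.
Step 3: frontier [A–D 8, B–D 12] → take A–D (8); add A.
Step 4: frontier [A–B 2, B–D 12] → take A–B (2); add B.
MST edges: C–E, D–E, A–D, A–B; total weight 5+12+8+2 = 27.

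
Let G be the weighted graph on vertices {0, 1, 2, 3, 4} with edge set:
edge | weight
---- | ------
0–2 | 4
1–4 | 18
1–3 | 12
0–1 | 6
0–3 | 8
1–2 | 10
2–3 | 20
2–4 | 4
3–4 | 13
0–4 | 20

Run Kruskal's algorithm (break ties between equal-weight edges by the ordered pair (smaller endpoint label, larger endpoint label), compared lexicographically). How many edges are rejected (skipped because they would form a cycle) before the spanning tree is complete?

Kruskal's algorithm — process edges by increasing weight (ties by edge label):
0–2 (4): add. Components now {0,2} {1} {3} {4}
2–4 (4): add. Components now {0,2,4} {1} {3}
0–1 (6): add. Components now {0,1,2,4} {3}
0–3 (8): add. Components now {0,1,2,3,4}
Edges rejected before the tree was complete: 0.

0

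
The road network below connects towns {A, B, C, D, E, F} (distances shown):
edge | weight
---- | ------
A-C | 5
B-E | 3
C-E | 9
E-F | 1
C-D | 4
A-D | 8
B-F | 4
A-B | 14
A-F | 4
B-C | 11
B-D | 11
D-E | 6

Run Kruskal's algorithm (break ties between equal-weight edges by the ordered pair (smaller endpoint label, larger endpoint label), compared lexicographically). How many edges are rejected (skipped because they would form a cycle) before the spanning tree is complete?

1

Kruskal's algorithm — process edges by increasing weight (ties by edge label):
E-F (1): add. Components now {A} {B} {C} {D} {E,F}
B-E (3): add. Components now {A} {B,E,F} {C} {D}
A-F (4): add. Components now {A,B,E,F} {C} {D}
B-F (4): skip — B and F already connected.
C-D (4): add. Components now {A,B,E,F} {C,D}
A-C (5): add. Components now {A,B,C,D,E,F}
Edges rejected before the tree was complete: 1.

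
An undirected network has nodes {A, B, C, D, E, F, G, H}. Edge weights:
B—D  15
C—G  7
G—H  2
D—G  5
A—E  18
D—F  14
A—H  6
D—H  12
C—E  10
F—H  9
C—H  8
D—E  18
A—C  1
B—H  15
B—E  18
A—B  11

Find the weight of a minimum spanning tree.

44

Sort edges by weight, then run Kruskal:
A—C (1): add — endpoints in different components.
G—H (2): add — endpoints in different components.
D—G (5): add — endpoints in different components.
A—H (6): add — endpoints in different components.
C—G (7): skip — C and G already connected.
C—H (8): skip — C and H already connected.
F—H (9): add — endpoints in different components.
C—E (10): add — endpoints in different components.
A—B (11): add — endpoints in different components.
MST edges: A—C, G—H, D—G, A—H, F—H, C—E, A—B; total weight 1+2+5+6+9+10+11 = 44.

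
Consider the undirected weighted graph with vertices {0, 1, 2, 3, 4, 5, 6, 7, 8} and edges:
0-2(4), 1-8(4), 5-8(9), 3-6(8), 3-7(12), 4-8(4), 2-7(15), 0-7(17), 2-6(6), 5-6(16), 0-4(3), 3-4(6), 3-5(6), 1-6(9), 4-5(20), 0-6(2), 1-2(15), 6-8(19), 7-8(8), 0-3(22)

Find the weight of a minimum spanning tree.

Kruskal: consider edges lightest-first.
0-6 (2): add — endpoints in different components.
0-4 (3): add — endpoints in different components.
0-2 (4): add — endpoints in different components.
1-8 (4): add — endpoints in different components.
4-8 (4): add — endpoints in different components.
2-6 (6): skip — 2 and 6 already connected.
3-4 (6): add — endpoints in different components.
3-5 (6): add — endpoints in different components.
3-6 (8): skip — 3 and 6 already connected.
7-8 (8): add — endpoints in different components.
MST edges: 0-6, 0-4, 0-2, 1-8, 4-8, 3-4, 3-5, 7-8; total weight 2+3+4+4+4+6+6+8 = 37.

37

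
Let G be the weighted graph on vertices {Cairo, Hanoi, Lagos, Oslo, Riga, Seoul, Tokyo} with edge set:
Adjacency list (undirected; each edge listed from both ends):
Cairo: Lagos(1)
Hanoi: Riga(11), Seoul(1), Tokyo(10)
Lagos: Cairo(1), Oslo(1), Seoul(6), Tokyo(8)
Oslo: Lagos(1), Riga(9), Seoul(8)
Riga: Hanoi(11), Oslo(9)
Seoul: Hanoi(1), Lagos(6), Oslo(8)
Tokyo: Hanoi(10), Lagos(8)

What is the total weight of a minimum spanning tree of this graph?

26

Prim's algorithm from Hanoi:
Step 1: cheapest edge leaving the tree is Hanoi Seoul (1); add Seoul.
Step 2: cheapest edge leaving the tree is Lagos Seoul (6); add Lagos.
Step 3: cheapest edge leaving the tree is Cairo Lagos (1); add Cairo.
Step 4: cheapest edge leaving the tree is Lagos Oslo (1); add Oslo.
Step 5: cheapest edge leaving the tree is Lagos Tokyo (8); add Tokyo.
Step 6: cheapest edge leaving the tree is Oslo Riga (9); add Riga.
MST edges: Hanoi Seoul, Lagos Seoul, Cairo Lagos, Lagos Oslo, Lagos Tokyo, Oslo Riga; total weight 1+6+1+1+8+9 = 26.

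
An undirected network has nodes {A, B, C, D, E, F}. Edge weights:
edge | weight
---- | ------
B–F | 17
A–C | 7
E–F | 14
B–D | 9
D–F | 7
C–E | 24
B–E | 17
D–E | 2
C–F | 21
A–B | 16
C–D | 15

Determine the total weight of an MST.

40

Prim's algorithm from C:
Step 1: cheapest edge leaving the tree is A–C (7); add A.
Step 2: cheapest edge leaving the tree is C–D (15); add D.
Step 3: cheapest edge leaving the tree is D–E (2); add E.
Step 4: cheapest edge leaving the tree is D–F (7); add F.
Step 5: cheapest edge leaving the tree is B–D (9); add B.
MST edges: A–C, C–D, D–E, D–F, B–D; total weight 7+15+2+7+9 = 40.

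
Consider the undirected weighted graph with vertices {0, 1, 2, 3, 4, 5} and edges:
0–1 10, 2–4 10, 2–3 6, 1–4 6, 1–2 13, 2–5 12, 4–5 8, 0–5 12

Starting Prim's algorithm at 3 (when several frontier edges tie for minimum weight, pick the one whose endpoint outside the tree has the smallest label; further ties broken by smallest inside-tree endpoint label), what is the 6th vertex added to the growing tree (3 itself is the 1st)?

Grow the tree from 3 using Prim:
Step 1: cheapest edge leaving the tree is 2–3 (6); add 2.
Step 2: cheapest edge leaving the tree is 2–4 (10); add 4.
Step 3: cheapest edge leaving the tree is 1–4 (6); add 1.
Step 4: cheapest edge leaving the tree is 4–5 (8); add 5.
Step 5: cheapest edge leaving the tree is 0–1 (10); add 0.
Vertex order: 3, 2, 4, 1, 5, 0. The 6th vertex is 0.

0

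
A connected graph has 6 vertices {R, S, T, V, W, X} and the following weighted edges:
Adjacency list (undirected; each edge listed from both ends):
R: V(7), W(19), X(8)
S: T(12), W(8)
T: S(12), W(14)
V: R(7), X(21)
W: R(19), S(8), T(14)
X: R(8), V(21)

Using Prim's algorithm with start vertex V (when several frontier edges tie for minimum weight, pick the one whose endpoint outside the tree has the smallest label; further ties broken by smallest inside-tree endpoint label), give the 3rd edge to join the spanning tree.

R-W

Grow the tree from V using Prim:
Step 1: frontier [R—V 7, V—X 21] → take R—V (7); add R.
Step 2: frontier [R—X 8, R—W 19, V—X 21] → take R—X (8); add X.
Step 3: frontier [R—W 19] → take R—W (19); add W.
Step 4: frontier [S—W 8, T—W 14] → take S—W (8); add S.
Step 5: frontier [S—T 12, T—W 14] → take S—T (12); add T.
The 3rd edge added is R—W.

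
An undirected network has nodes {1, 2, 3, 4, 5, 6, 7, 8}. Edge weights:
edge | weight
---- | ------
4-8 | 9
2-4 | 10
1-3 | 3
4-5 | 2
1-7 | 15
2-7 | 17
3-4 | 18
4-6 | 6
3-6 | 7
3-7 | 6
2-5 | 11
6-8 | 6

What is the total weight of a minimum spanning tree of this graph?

40

Grow the tree from 6 using Prim:
Step 1: frontier [4-6 6, 6-8 6, 3-6 7] → take 4-6 (6); add 4.
Step 2: frontier [4-5 2, 4-8 9, 2-4 10, 3-4 18, 6-8 6, 3-6 7] → take 4-5 (2); add 5.
Step 3: frontier [4-8 9, 2-4 10, 3-4 18, 2-5 11, 6-8 6, 3-6 7] → take 6-8 (6); add 8.
Step 4: frontier [2-4 10, 3-4 18, 2-5 11, 3-6 7] → take 3-6 (7); add 3.
Step 5: frontier [1-3 3, 3-7 6, 2-4 10, 2-5 11] → take 1-3 (3); add 1.
Step 6: frontier [1-7 15, 3-7 6, 2-4 10, 2-5 11] → take 3-7 (6); add 7.
Step 7: frontier [2-4 10, 2-5 11, 2-7 17] → take 2-4 (10); add 2.
MST edges: 4-6, 4-5, 6-8, 3-6, 1-3, 3-7, 2-4; total weight 6+2+6+7+3+6+10 = 40.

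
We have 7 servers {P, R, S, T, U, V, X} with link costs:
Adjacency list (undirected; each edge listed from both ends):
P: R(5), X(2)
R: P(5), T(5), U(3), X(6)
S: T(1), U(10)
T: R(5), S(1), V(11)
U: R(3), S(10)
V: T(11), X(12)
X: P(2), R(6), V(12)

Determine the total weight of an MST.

27

Kruskal: consider edges lightest-first.
S–T (1): add. Components now {S,T} {R} {P} {V} {U} {X}
P–X (2): add. Components now {S,T} {R} {P,X} {V} {U}
R–U (3): add. Components now {S,T} {R,U} {P,X} {V}
P–R (5): add. Components now {S,T} {P,R,U,X} {V}
R–T (5): add. Components now {P,R,S,T,U,X} {V}
R–X (6): skip — R and X already connected.
S–U (10): skip — S and U already connected.
T–V (11): add. Components now {P,R,S,T,U,V,X}
MST edges: S–T, P–X, R–U, P–R, R–T, T–V; total weight 1+2+3+5+5+11 = 27.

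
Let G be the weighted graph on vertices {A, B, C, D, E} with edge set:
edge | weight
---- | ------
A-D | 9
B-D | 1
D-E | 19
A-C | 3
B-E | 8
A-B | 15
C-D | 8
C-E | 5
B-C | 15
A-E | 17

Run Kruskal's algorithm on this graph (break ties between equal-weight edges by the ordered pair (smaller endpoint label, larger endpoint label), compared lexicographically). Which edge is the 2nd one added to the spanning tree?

A-C

Kruskal: consider edges lightest-first.
B-D (1): add — endpoints in different components.
A-C (3): add — endpoints in different components.
C-E (5): add — endpoints in different components.
B-E (8): add — endpoints in different components.
The 2nd edge added is A-C.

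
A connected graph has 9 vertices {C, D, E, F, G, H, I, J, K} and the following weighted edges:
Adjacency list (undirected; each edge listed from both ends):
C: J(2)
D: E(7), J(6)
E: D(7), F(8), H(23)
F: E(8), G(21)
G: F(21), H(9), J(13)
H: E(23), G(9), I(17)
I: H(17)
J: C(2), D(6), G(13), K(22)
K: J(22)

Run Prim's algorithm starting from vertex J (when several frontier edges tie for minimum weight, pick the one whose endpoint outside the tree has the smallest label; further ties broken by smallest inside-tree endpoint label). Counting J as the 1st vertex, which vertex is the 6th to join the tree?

G

Prim, starting at J.
Step 1: cheapest edge leaving the tree is C–J (2); add C.
Step 2: cheapest edge leaving the tree is D–J (6); add D.
Step 3: cheapest edge leaving the tree is D–E (7); add E.
Step 4: cheapest edge leaving the tree is E–F (8); add F.
Step 5: cheapest edge leaving the tree is G–J (13); add G.
Step 6: cheapest edge leaving the tree is G–H (9); add H.
Step 7: cheapest edge leaving the tree is H–I (17); add I.
Step 8: cheapest edge leaving the tree is J–K (22); add K.
Vertex order: J, C, D, E, F, G, H, I, K. The 6th vertex is G.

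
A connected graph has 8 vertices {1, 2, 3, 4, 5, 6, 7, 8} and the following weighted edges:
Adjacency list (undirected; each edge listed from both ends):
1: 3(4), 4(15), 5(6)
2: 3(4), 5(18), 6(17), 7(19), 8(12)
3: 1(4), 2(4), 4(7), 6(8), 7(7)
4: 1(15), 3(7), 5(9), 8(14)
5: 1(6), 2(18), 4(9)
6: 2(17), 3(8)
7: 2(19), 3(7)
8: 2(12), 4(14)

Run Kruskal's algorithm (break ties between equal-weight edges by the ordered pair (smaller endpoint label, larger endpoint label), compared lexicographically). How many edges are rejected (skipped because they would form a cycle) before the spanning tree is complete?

Kruskal: consider edges lightest-first.
1–3 (4): add — endpoints in different components.
2–3 (4): add — endpoints in different components.
1–5 (6): add — endpoints in different components.
3–4 (7): add — endpoints in different components.
3–7 (7): add — endpoints in different components.
3–6 (8): add — endpoints in different components.
4–5 (9): skip — 4 and 5 already connected.
2–8 (12): add — endpoints in different components.
Edges rejected before the tree was complete: 1.

1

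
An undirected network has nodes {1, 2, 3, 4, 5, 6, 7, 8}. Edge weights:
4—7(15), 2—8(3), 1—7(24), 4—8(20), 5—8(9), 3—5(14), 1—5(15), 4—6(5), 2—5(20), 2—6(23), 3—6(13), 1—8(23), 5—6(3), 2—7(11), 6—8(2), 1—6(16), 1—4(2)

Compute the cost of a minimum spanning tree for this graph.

Prim, starting at 8.
Step 1: cheapest edge leaving the tree is 6—8 (2); add 6.
Step 2: cheapest edge leaving the tree is 2—8 (3); add 2.
Step 3: cheapest edge leaving the tree is 5—6 (3); add 5.
Step 4: cheapest edge leaving the tree is 4—6 (5); add 4.
Step 5: cheapest edge leaving the tree is 1—4 (2); add 1.
Step 6: cheapest edge leaving the tree is 2—7 (11); add 7.
Step 7: cheapest edge leaving the tree is 3—6 (13); add 3.
MST edges: 6—8, 2—8, 5—6, 4—6, 1—4, 2—7, 3—6; total weight 2+3+3+5+2+11+13 = 39.

39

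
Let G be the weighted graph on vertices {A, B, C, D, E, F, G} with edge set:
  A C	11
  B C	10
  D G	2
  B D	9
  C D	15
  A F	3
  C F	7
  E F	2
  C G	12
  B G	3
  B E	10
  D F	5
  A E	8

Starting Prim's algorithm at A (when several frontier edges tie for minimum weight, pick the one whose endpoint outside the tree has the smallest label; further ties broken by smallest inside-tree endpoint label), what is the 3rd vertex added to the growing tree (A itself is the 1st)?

E

Grow the tree from A using Prim:
Step 1: frontier [A F 3, A E 8, A C 11] → take A F (3); add F.
Step 2: frontier [A E 8, A C 11, E F 2, D F 5, C F 7] → take E F (2); add E.
Step 3: frontier [A C 11, B E 10, D F 5, C F 7] → take D F (5); add D.
Step 4: frontier [A C 11, D G 2, B D 9, C D 15, B E 10, C F 7] → take D G (2); add G.
Step 5: frontier [A C 11, B D 9, C D 15, B E 10, C F 7, B G 3, C G 12] → take B G (3); add B.
Step 6: frontier [A C 11, B C 10, C D 15, C F 7, C G 12] → take C F (7); add C.
Vertex order: A, F, E, D, G, B, C. The 3rd vertex is E.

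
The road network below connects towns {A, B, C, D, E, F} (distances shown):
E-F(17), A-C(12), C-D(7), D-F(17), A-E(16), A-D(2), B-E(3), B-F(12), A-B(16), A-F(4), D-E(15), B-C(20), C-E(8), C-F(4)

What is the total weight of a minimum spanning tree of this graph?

Sort edges by weight, then run Kruskal:
A-D (2): add — endpoints in different components.
B-E (3): add — endpoints in different components.
A-F (4): add — endpoints in different components.
C-F (4): add — endpoints in different components.
C-D (7): skip — C and D already connected.
C-E (8): add — endpoints in different components.
MST edges: A-D, B-E, A-F, C-F, C-E; total weight 2+3+4+4+8 = 21.

21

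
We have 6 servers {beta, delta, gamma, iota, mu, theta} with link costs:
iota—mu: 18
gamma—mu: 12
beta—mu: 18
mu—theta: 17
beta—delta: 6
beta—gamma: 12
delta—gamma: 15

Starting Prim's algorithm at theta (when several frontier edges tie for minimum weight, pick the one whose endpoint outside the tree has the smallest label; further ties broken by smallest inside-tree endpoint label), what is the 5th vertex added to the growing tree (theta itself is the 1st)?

Prim's algorithm from theta:
Step 1: frontier [mu—theta 17] → take mu—theta (17); add mu.
Step 2: frontier [gamma—mu 12, beta—mu 18, iota—mu 18] → take gamma—mu (12); add gamma.
Step 3: frontier [beta—gamma 12, delta—gamma 15, beta—mu 18, iota—mu 18] → take beta—gamma (12); add beta.
Step 4: frontier [beta—delta 6, delta—gamma 15, iota—mu 18] → take beta—delta (6); add delta.
Step 5: frontier [iota—mu 18] → take iota—mu (18); add iota.
Vertex order: theta, mu, gamma, beta, delta, iota. The 5th vertex is delta.

delta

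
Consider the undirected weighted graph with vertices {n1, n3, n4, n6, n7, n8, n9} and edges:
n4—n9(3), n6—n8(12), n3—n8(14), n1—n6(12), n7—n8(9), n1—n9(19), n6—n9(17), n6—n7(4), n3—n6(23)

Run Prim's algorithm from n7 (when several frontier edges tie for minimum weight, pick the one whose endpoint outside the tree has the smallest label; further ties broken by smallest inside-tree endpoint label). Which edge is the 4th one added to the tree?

n3-n8

Grow the tree from n7 using Prim:
Step 1: cheapest edge leaving the tree is n6—n7 (4); add n6.
Step 2: cheapest edge leaving the tree is n7—n8 (9); add n8.
Step 3: cheapest edge leaving the tree is n1—n6 (12); add n1.
Step 4: cheapest edge leaving the tree is n3—n8 (14); add n3.
Step 5: cheapest edge leaving the tree is n6—n9 (17); add n9.
Step 6: cheapest edge leaving the tree is n4—n9 (3); add n4.
The 4th edge added is n3—n8.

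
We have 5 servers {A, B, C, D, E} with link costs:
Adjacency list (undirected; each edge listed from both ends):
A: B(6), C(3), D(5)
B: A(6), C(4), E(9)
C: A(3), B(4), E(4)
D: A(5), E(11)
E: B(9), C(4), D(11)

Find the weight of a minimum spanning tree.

16

Prim, starting at D.
Step 1: cheapest edge leaving the tree is A-D (5); add A.
Step 2: cheapest edge leaving the tree is A-C (3); add C.
Step 3: cheapest edge leaving the tree is B-C (4); add B.
Step 4: cheapest edge leaving the tree is C-E (4); add E.
MST edges: A-D, A-C, B-C, C-E; total weight 5+3+4+4 = 16.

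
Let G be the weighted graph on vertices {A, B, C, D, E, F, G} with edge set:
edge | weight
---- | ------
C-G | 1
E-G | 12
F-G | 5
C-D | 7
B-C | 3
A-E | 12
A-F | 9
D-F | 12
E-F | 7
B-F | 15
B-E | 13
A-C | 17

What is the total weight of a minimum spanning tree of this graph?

Prim, starting at G.
Step 1: frontier [C-G 1, F-G 5, E-G 12] → take C-G (1); add C.
Step 2: frontier [B-C 3, C-D 7, A-C 17, F-G 5, E-G 12] → take B-C (3); add B.
Step 3: frontier [B-E 13, B-F 15, C-D 7, A-C 17, F-G 5, E-G 12] → take F-G (5); add F.
Step 4: frontier [B-E 13, C-D 7, A-C 17, E-F 7, A-F 9, D-F 12, E-G 12] → take C-D (7); add D.
Step 5: frontier [B-E 13, A-C 17, E-F 7, A-F 9, E-G 12] → take E-F (7); add E.
Step 6: frontier [A-C 17, A-E 12, A-F 9] → take A-F (9); add A.
MST edges: C-G, B-C, F-G, C-D, E-F, A-F; total weight 1+3+5+7+7+9 = 32.

32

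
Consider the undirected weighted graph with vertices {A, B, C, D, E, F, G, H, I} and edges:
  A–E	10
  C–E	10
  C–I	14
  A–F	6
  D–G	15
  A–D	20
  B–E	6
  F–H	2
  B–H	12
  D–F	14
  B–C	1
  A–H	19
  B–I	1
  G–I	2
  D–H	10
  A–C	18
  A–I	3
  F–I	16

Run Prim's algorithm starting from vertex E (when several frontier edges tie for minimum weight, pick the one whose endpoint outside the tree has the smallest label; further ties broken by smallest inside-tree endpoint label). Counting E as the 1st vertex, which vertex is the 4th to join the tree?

Grow the tree from E using Prim:
Step 1: cheapest edge leaving the tree is B–E (6); add B.
Step 2: cheapest edge leaving the tree is B–C (1); add C.
Step 3: cheapest edge leaving the tree is B–I (1); add I.
Step 4: cheapest edge leaving the tree is G–I (2); add G.
Step 5: cheapest edge leaving the tree is A–I (3); add A.
Step 6: cheapest edge leaving the tree is A–F (6); add F.
Step 7: cheapest edge leaving the tree is F–H (2); add H.
Step 8: cheapest edge leaving the tree is D–H (10); add D.
Vertex order: E, B, C, I, G, A, F, H, D. The 4th vertex is I.

I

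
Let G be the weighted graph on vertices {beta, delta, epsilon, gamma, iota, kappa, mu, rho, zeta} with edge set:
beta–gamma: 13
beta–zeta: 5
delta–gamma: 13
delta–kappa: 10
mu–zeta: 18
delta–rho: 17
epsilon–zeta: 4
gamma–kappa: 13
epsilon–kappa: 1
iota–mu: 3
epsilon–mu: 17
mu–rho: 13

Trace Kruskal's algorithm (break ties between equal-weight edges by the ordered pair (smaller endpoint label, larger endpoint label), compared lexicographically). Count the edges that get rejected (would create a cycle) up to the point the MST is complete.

2

Kruskal's algorithm — process edges by increasing weight (ties by edge label):
epsilon–kappa (1): add — endpoints in different components.
iota–mu (3): add — endpoints in different components.
epsilon–zeta (4): add — endpoints in different components.
beta–zeta (5): add — endpoints in different components.
delta–kappa (10): add — endpoints in different components.
beta–gamma (13): add — endpoints in different components.
delta–gamma (13): skip — gamma and delta already connected.
gamma–kappa (13): skip — kappa and gamma already connected.
mu–rho (13): add — endpoints in different components.
delta–rho (17): add — endpoints in different components.
Edges rejected before the tree was complete: 2.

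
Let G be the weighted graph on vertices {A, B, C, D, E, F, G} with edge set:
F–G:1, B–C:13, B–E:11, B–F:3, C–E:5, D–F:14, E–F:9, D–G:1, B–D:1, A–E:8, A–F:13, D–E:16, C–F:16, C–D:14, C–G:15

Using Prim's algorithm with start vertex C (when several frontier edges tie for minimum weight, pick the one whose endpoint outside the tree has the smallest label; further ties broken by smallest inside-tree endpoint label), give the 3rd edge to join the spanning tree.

Prim's algorithm from C:
Step 1: cheapest edge leaving the tree is C–E (5); add E.
Step 2: cheapest edge leaving the tree is A–E (8); add A.
Step 3: cheapest edge leaving the tree is E–F (9); add F.
Step 4: cheapest edge leaving the tree is F–G (1); add G.
Step 5: cheapest edge leaving the tree is D–G (1); add D.
Step 6: cheapest edge leaving the tree is B–D (1); add B.
The 3rd edge added is E–F.

E-F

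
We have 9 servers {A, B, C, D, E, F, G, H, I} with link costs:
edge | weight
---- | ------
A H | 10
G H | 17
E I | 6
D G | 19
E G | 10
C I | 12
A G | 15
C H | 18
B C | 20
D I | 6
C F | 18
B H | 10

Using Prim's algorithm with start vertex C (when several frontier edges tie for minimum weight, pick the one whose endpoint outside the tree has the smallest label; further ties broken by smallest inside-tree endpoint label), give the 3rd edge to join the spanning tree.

Prim, starting at C.
Step 1: cheapest edge leaving the tree is C I (12); add I.
Step 2: cheapest edge leaving the tree is D I (6); add D.
Step 3: cheapest edge leaving the tree is E I (6); add E.
Step 4: cheapest edge leaving the tree is E G (10); add G.
Step 5: cheapest edge leaving the tree is A G (15); add A.
Step 6: cheapest edge leaving the tree is A H (10); add H.
Step 7: cheapest edge leaving the tree is B H (10); add B.
Step 8: cheapest edge leaving the tree is C F (18); add F.
The 3rd edge added is E I.

E-I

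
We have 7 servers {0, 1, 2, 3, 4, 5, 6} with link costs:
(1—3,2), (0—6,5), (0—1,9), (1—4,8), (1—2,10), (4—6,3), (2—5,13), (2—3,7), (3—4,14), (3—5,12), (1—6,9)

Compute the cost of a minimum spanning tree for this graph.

Grow the tree from 2 using Prim:
Step 1: frontier [2—3 7, 1—2 10, 2—5 13] → take 2—3 (7); add 3.
Step 2: frontier [1—2 10, 2—5 13, 1—3 2, 3—5 12, 3—4 14] → take 1—3 (2); add 1.
Step 3: frontier [1—4 8, 0—1 9, 1—6 9, 2—5 13, 3—5 12, 3—4 14] → take 1—4 (8); add 4.
Step 4: frontier [0—1 9, 1—6 9, 2—5 13, 3—5 12, 4—6 3] → take 4—6 (3); add 6.
Step 5: frontier [0—1 9, 2—5 13, 3—5 12, 0—6 5] → take 0—6 (5); add 0.
Step 6: frontier [2—5 13, 3—5 12] → take 3—5 (12); add 5.
MST edges: 2—3, 1—3, 1—4, 4—6, 0—6, 3—5; total weight 7+2+8+3+5+12 = 37.

37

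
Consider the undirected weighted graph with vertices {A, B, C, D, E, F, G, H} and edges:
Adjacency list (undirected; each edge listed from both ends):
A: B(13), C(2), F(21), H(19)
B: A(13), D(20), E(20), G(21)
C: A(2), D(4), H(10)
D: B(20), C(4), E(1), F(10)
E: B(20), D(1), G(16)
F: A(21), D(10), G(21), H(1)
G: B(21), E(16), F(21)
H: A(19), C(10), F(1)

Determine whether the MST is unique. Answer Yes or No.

No

Kruskal: consider edges lightest-first.
D-E (1): add — endpoints in different components.
F-H (1): add — endpoints in different components.
A-C (2): add — endpoints in different components.
C-D (4): add — endpoints in different components.
C-H (10): add — endpoints in different components.
D-F (10): skip — D and F already connected.
A-B (13): add — endpoints in different components.
E-G (16): add — endpoints in different components.
Non-tree edge D-F has weight 10, equal to the heaviest edge on its tree cycle — swapping gives another MST of the same weight. Not unique.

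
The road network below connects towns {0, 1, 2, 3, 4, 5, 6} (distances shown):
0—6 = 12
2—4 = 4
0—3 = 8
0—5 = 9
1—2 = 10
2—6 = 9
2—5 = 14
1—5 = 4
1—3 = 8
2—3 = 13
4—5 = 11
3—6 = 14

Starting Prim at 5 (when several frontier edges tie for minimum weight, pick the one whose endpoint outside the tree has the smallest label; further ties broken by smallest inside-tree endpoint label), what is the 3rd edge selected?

Prim's algorithm from 5:
Step 1: cheapest edge leaving the tree is 1—5 (4); add 1.
Step 2: cheapest edge leaving the tree is 1—3 (8); add 3.
Step 3: cheapest edge leaving the tree is 0—3 (8); add 0.
Step 4: cheapest edge leaving the tree is 1—2 (10); add 2.
Step 5: cheapest edge leaving the tree is 2—4 (4); add 4.
Step 6: cheapest edge leaving the tree is 2—6 (9); add 6.
The 3rd edge added is 0—3.

0-3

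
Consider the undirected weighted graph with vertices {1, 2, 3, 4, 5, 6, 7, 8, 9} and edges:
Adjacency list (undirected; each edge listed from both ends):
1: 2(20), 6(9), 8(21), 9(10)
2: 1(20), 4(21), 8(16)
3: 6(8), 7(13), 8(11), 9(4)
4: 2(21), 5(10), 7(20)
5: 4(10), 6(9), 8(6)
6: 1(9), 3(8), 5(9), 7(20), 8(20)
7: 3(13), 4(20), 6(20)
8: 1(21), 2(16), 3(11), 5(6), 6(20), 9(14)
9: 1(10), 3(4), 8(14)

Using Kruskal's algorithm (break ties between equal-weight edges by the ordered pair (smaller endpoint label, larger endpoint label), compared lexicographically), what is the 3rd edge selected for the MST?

Kruskal: consider edges lightest-first.
3–9 (4): add — endpoints in different components.
5–8 (6): add — endpoints in different components.
3–6 (8): add — endpoints in different components.
1–6 (9): add — endpoints in different components.
5–6 (9): add — endpoints in different components.
1–9 (10): skip — 1 and 9 already connected.
4–5 (10): add — endpoints in different components.
3–8 (11): skip — 3 and 8 already connected.
3–7 (13): add — endpoints in different components.
8–9 (14): skip — 8 and 9 already connected.
2–8 (16): add — endpoints in different components.
The 3rd edge added is 3–6.

3-6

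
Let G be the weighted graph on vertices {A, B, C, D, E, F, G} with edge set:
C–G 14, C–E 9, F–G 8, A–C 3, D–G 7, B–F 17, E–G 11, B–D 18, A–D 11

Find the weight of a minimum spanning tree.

Kruskal's algorithm — process edges by increasing weight (ties by edge label):
A–C (3): add. Components now {A,C} {B} {D} {E} {F} {G}
D–G (7): add. Components now {A,C} {B} {D,G} {E} {F}
F–G (8): add. Components now {A,C} {B} {D,F,G} {E}
C–E (9): add. Components now {A,C,E} {B} {D,F,G}
A–D (11): add. Components now {A,C,D,E,F,G} {B}
E–G (11): skip — E and G already connected.
C–G (14): skip — C and G already connected.
B–F (17): add. Components now {A,B,C,D,E,F,G}
MST edges: A–C, D–G, F–G, C–E, A–D, B–F; total weight 3+7+8+9+11+17 = 55.

55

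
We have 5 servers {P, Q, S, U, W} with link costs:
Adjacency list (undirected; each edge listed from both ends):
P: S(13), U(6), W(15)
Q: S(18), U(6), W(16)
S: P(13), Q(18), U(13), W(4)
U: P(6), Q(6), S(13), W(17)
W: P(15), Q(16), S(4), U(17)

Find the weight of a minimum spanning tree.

Grow the tree from U using Prim:
Step 1: frontier [P U 6, Q U 6, S U 13, U W 17] → take P U (6); add P.
Step 2: frontier [P S 13, P W 15, Q U 6, S U 13, U W 17] → take Q U (6); add Q.
Step 3: frontier [P S 13, P W 15, Q W 16, Q S 18, S U 13, U W 17] → take P S (13); add S.
Step 4: frontier [P W 15, Q W 16, S W 4, U W 17] → take S W (4); add W.
MST edges: P U, Q U, P S, S W; total weight 6+6+13+4 = 29.

29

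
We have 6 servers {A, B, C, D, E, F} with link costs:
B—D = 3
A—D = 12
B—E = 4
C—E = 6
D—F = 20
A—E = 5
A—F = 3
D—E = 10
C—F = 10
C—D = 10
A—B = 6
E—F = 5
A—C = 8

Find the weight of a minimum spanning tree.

Kruskal: consider edges lightest-first.
A—F (3): add. Components now {A,F} {B} {C} {D} {E}
B—D (3): add. Components now {A,F} {B,D} {C} {E}
B—E (4): add. Components now {A,F} {B,D,E} {C}
A—E (5): add. Components now {A,B,D,E,F} {C}
E—F (5): skip — E and F already connected.
A—B (6): skip — A and B already connected.
C—E (6): add. Components now {A,B,C,D,E,F}
MST edges: A—F, B—D, B—E, A—E, C—E; total weight 3+3+4+5+6 = 21.

21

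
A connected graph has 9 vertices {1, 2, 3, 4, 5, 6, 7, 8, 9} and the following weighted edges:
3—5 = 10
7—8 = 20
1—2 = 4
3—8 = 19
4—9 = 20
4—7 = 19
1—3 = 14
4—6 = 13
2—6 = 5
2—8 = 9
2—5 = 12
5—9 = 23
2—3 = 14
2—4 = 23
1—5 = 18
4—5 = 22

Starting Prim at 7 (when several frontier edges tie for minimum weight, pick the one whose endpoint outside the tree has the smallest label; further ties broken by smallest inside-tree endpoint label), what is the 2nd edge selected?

Prim's algorithm from 7:
Step 1: cheapest edge leaving the tree is 4—7 (19); add 4.
Step 2: cheapest edge leaving the tree is 4—6 (13); add 6.
Step 3: cheapest edge leaving the tree is 2—6 (5); add 2.
Step 4: cheapest edge leaving the tree is 1—2 (4); add 1.
Step 5: cheapest edge leaving the tree is 2—8 (9); add 8.
Step 6: cheapest edge leaving the tree is 2—5 (12); add 5.
Step 7: cheapest edge leaving the tree is 3—5 (10); add 3.
Step 8: cheapest edge leaving the tree is 4—9 (20); add 9.
The 2nd edge added is 4—6.

4-6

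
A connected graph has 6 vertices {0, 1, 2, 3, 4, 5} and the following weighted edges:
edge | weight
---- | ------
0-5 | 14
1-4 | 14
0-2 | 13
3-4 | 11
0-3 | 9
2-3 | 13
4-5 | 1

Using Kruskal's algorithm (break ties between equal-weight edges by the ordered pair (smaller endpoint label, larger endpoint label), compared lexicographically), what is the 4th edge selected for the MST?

0-2

Kruskal's algorithm — process edges by increasing weight (ties by edge label):
4-5 (1): add — endpoints in different components.
0-3 (9): add — endpoints in different components.
3-4 (11): add — endpoints in different components.
0-2 (13): add — endpoints in different components.
2-3 (13): skip — 2 and 3 already connected.
0-5 (14): skip — 0 and 5 already connected.
1-4 (14): add — endpoints in different components.
The 4th edge added is 0-2.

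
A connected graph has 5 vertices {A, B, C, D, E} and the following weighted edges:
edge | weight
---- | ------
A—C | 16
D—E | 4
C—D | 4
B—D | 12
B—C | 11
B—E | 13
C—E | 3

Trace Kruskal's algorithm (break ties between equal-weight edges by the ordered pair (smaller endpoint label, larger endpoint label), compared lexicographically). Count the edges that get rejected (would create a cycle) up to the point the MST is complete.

Kruskal's algorithm — process edges by increasing weight (ties by edge label):
C—E (3): add. Components now {A} {B} {C,E} {D}
C—D (4): add. Components now {A} {B} {C,D,E}
D—E (4): skip — D and E already connected.
B—C (11): add. Components now {A} {B,C,D,E}
B—D (12): skip — B and D already connected.
B—E (13): skip — B and E already connected.
A—C (16): add. Components now {A,B,C,D,E}
Edges rejected before the tree was complete: 3.

3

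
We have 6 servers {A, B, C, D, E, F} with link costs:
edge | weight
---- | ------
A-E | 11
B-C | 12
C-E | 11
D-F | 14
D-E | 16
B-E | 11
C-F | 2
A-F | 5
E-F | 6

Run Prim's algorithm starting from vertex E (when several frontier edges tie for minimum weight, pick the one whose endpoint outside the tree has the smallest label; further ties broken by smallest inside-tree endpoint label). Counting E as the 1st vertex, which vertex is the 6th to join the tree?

D

Grow the tree from E using Prim:
Step 1: frontier [E-F 6, A-E 11, B-E 11, C-E 11, D-E 16] → take E-F (6); add F.
Step 2: frontier [A-E 11, B-E 11, C-E 11, D-E 16, C-F 2, A-F 5, D-F 14] → take C-F (2); add C.
Step 3: frontier [B-C 12, A-E 11, B-E 11, D-E 16, A-F 5, D-F 14] → take A-F (5); add A.
Step 4: frontier [B-C 12, B-E 11, D-E 16, D-F 14] → take B-E (11); add B.
Step 5: frontier [D-E 16, D-F 14] → take D-F (14); add D.
Vertex order: E, F, C, A, B, D. The 6th vertex is D.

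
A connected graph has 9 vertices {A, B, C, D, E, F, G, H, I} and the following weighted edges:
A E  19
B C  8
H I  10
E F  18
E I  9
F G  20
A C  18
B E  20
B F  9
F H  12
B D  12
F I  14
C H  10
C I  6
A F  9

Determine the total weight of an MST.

Grow the tree from I using Prim:
Step 1: cheapest edge leaving the tree is C I (6); add C.
Step 2: cheapest edge leaving the tree is B C (8); add B.
Step 3: cheapest edge leaving the tree is E I (9); add E.
Step 4: cheapest edge leaving the tree is B F (9); add F.
Step 5: cheapest edge leaving the tree is A F (9); add A.
Step 6: cheapest edge leaving the tree is C H (10); add H.
Step 7: cheapest edge leaving the tree is B D (12); add D.
Step 8: cheapest edge leaving the tree is F G (20); add G.
MST edges: C I, B C, E I, B F, A F, C H, B D, F G; total weight 6+8+9+9+9+10+12+20 = 83.

83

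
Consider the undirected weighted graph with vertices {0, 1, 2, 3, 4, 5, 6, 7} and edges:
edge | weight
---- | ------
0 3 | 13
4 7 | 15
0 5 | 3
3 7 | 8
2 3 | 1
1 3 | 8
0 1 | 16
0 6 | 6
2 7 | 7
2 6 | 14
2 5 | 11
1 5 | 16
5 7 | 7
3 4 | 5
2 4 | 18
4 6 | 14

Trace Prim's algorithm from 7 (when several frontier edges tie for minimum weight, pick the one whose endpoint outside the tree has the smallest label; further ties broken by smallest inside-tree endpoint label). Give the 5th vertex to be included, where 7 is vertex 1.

Grow the tree from 7 using Prim:
Step 1: cheapest edge leaving the tree is 2 7 (7); add 2.
Step 2: cheapest edge leaving the tree is 2 3 (1); add 3.
Step 3: cheapest edge leaving the tree is 3 4 (5); add 4.
Step 4: cheapest edge leaving the tree is 5 7 (7); add 5.
Step 5: cheapest edge leaving the tree is 0 5 (3); add 0.
Step 6: cheapest edge leaving the tree is 0 6 (6); add 6.
Step 7: cheapest edge leaving the tree is 1 3 (8); add 1.
Vertex order: 7, 2, 3, 4, 5, 0, 6, 1. The 5th vertex is 5.

5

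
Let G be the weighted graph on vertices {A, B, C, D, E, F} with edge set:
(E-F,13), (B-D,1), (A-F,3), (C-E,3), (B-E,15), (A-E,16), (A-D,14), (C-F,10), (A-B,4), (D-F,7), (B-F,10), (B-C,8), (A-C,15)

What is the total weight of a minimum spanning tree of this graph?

19

Kruskal: consider edges lightest-first.
B-D (1): add — endpoints in different components.
A-F (3): add — endpoints in different components.
C-E (3): add — endpoints in different components.
A-B (4): add — endpoints in different components.
D-F (7): skip — D and F already connected.
B-C (8): add — endpoints in different components.
MST edges: B-D, A-F, C-E, A-B, B-C; total weight 1+3+3+4+8 = 19.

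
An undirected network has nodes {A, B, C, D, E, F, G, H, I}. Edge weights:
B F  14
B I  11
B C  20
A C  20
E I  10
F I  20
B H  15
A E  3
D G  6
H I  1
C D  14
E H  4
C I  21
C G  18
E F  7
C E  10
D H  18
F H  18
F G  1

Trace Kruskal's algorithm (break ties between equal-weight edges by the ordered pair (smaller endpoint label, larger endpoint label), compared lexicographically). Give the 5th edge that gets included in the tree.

Sort edges by weight, then run Kruskal:
F G (1): add — endpoints in different components.
H I (1): add — endpoints in different components.
A E (3): add — endpoints in different components.
E H (4): add — endpoints in different components.
D G (6): add — endpoints in different components.
E F (7): add — endpoints in different components.
C E (10): add — endpoints in different components.
E I (10): skip — E and I already connected.
B I (11): add — endpoints in different components.
The 5th edge added is D G.

D-G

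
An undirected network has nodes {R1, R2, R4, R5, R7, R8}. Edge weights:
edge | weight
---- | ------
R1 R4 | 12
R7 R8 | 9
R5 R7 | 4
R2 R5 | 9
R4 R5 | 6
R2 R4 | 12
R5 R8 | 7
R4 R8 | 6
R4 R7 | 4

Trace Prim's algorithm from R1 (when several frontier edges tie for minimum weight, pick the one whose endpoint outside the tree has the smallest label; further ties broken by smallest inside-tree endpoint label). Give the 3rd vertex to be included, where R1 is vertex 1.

Prim, starting at R1.
Step 1: frontier [R1 R4 12] → take R1 R4 (12); add R4.
Step 2: frontier [R4 R7 4, R4 R5 6, R4 R8 6, R2 R4 12] → take R4 R7 (4); add R7.
Step 3: frontier [R4 R5 6, R4 R8 6, R2 R4 12, R5 R7 4, R7 R8 9] → take R5 R7 (4); add R5.
Step 4: frontier [R4 R8 6, R2 R4 12, R5 R8 7, R2 R5 9, R7 R8 9] → take R4 R8 (6); add R8.
Step 5: frontier [R2 R4 12, R2 R5 9] → take R2 R5 (9); add R2.
Vertex order: R1, R4, R7, R5, R8, R2. The 3rd vertex is R7.

R7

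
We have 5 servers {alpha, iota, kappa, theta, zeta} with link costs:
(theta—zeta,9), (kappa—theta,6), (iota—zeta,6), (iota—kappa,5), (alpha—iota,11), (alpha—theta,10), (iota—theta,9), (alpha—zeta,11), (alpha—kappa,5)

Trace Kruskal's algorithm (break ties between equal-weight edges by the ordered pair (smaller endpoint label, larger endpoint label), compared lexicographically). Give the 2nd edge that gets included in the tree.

iota-kappa

Kruskal's algorithm — process edges by increasing weight (ties by edge label):
alpha—kappa (5): add. Components now {zeta} {alpha,kappa} {iota} {theta}
iota—kappa (5): add. Components now {zeta} {alpha,iota,kappa} {theta}
iota—zeta (6): add. Components now {alpha,iota,kappa,zeta} {theta}
kappa—theta (6): add. Components now {alpha,iota,kappa,theta,zeta}
The 2nd edge added is iota—kappa.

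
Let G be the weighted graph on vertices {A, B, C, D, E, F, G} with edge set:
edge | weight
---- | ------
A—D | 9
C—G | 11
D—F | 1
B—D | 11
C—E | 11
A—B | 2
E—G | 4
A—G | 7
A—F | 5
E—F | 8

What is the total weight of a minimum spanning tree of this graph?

Kruskal's algorithm — process edges by increasing weight (ties by edge label):
D—F (1): add. Components now {A} {B} {C} {D,F} {E} {G}
A—B (2): add. Components now {A,B} {C} {D,F} {E} {G}
E—G (4): add. Components now {A,B} {C} {D,F} {E,G}
A—F (5): add. Components now {A,B,D,F} {C} {E,G}
A—G (7): add. Components now {A,B,D,E,F,G} {C}
E—F (8): skip — E and F already connected.
A—D (9): skip — A and D already connected.
B—D (11): skip — B and D already connected.
C—E (11): add. Components now {A,B,C,D,E,F,G}
MST edges: D—F, A—B, E—G, A—F, A—G, C—E; total weight 1+2+4+5+7+11 = 30.

30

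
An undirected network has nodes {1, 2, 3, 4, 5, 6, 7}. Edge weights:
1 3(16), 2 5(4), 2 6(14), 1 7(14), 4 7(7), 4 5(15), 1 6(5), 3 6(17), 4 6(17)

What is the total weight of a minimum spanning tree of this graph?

Prim, starting at 3.
Step 1: frontier [1 3 16, 3 6 17] → take 1 3 (16); add 1.
Step 2: frontier [1 6 5, 1 7 14, 3 6 17] → take 1 6 (5); add 6.
Step 3: frontier [1 7 14, 2 6 14, 4 6 17] → take 2 6 (14); add 2.
Step 4: frontier [1 7 14, 2 5 4, 4 6 17] → take 2 5 (4); add 5.
Step 5: frontier [1 7 14, 4 5 15, 4 6 17] → take 1 7 (14); add 7.
Step 6: frontier [4 5 15, 4 6 17, 4 7 7] → take 4 7 (7); add 4.
MST edges: 1 3, 1 6, 2 6, 2 5, 1 7, 4 7; total weight 16+5+14+4+14+7 = 60.

60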